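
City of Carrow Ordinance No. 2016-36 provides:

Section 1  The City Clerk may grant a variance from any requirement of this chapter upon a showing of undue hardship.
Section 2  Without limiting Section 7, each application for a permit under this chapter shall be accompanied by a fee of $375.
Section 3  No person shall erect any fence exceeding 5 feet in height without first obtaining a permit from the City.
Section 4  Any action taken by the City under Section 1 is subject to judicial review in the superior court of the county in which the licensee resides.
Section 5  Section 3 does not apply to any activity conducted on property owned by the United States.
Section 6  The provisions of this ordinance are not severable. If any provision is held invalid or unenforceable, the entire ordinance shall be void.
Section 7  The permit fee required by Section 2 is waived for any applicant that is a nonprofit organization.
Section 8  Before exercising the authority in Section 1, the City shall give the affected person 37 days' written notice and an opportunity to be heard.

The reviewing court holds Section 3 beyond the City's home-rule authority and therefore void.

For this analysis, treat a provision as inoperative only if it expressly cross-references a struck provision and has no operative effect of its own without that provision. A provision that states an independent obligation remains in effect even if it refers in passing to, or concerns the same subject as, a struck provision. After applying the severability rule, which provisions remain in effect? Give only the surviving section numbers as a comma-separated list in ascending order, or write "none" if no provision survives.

Section 3 is struck. Section 5 has no operative effect of its own apart from Section 3 and is therefore inoperative. Section 6 provides that the ordinance is not severable, so the invalidity of any one provision voids the entire ordinance. No provision of the ordinance survives.

none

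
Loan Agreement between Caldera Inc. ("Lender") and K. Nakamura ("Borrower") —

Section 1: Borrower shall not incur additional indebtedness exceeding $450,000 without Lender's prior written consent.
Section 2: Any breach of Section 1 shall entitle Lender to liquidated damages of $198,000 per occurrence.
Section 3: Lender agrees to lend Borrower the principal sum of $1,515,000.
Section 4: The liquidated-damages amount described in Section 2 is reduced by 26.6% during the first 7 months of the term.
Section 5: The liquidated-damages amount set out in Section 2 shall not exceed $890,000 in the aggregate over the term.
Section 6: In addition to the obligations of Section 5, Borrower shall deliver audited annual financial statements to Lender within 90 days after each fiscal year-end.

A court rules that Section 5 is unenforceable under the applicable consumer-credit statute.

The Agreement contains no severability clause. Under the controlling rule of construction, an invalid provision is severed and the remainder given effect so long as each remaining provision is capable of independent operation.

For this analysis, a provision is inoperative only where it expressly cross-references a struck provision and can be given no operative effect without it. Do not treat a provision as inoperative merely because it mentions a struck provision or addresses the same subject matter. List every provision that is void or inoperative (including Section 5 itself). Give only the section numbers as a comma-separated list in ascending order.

Section 5 is struck. Although Section 6 refers to Section 5, its operative terms do not depend on Section 5, so it remains in effect. Nothing else in the Agreement is defined by reference to Section 5. Under the stated default rule, only provisions that cannot operate independently fall away; the rest are enforced. The provisions still in force are Section 1, Section 2, Section 3, Section 4, and Section 6.

5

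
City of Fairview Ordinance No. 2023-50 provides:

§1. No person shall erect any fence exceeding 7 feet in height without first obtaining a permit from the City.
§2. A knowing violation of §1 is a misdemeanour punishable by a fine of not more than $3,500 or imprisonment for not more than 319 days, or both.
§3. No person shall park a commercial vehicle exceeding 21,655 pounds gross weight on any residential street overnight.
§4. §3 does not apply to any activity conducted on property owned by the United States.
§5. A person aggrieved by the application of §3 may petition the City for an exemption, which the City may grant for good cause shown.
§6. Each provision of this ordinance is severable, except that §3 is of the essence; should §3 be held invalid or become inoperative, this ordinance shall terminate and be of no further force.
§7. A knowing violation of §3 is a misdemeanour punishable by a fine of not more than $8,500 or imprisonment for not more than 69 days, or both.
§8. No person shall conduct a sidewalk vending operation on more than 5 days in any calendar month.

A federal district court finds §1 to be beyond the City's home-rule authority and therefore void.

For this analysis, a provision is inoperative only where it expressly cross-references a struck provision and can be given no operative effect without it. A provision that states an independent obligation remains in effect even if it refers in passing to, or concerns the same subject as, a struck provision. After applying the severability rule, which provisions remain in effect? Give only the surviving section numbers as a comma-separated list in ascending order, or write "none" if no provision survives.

3, 4, 5, 6, 7, 8

§1 is struck. §2 has no operative effect of its own apart from §1 and is therefore inoperative. §6 makes §3 an essential term, but §3 is unaffected, so the severability proviso in §6 preserves the remaining provisions. That leaves §3, §4, §5, §6, §7, and §8 in effect.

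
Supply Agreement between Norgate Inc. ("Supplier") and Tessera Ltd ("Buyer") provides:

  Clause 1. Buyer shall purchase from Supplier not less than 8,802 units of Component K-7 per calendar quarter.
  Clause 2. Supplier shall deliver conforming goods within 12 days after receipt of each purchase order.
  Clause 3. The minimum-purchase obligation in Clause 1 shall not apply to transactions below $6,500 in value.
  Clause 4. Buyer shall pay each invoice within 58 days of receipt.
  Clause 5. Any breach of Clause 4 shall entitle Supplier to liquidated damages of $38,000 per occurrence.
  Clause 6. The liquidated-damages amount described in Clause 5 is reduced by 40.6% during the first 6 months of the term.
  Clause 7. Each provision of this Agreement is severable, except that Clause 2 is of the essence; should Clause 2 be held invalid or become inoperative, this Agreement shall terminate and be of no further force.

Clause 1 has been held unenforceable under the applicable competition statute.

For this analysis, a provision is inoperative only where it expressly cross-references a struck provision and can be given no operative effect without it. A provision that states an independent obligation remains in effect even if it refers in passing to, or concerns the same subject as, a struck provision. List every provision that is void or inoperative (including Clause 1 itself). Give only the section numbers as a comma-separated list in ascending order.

Clause 1 is struck. Clause 3 does nothing except set the carve-out from the minimum-purchase obligation by reference to Clause 1; with Clause 1 gone it has no independent effect and is inoperative. Clause 7 makes Clause 2 an essential term, but Clause 2 is unaffected, so the severability proviso in Clause 7 preserves the remaining provisions. That leaves Clause 2, Clause 4, Clause 5, Clause 6, and Clause 7 in effect.

1, 3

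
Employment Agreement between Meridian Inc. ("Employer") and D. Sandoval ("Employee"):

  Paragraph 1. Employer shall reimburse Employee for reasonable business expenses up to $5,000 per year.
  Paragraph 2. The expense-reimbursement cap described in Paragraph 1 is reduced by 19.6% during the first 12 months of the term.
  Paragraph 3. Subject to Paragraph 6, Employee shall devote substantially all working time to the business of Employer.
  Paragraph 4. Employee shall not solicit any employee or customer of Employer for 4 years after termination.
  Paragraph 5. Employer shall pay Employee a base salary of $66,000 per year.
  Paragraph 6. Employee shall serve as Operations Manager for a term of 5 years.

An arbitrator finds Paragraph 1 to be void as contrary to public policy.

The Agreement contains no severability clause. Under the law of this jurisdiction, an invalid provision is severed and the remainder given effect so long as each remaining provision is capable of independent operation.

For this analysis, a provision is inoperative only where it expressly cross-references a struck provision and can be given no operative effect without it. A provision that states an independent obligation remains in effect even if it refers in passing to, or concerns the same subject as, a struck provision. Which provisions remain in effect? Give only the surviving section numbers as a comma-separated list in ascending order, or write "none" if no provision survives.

Paragraph 1 is struck. Paragraph 2 operates only by reference to Paragraph 1, so it falls with Paragraph 1. With no severability clause, the stated default rule severs what cannot stand and enforces each remaining provision that can operate on its own. That leaves Paragraph 3, Paragraph 4, Paragraph 5, and Paragraph 6 in effect.

3, 4, 5, 6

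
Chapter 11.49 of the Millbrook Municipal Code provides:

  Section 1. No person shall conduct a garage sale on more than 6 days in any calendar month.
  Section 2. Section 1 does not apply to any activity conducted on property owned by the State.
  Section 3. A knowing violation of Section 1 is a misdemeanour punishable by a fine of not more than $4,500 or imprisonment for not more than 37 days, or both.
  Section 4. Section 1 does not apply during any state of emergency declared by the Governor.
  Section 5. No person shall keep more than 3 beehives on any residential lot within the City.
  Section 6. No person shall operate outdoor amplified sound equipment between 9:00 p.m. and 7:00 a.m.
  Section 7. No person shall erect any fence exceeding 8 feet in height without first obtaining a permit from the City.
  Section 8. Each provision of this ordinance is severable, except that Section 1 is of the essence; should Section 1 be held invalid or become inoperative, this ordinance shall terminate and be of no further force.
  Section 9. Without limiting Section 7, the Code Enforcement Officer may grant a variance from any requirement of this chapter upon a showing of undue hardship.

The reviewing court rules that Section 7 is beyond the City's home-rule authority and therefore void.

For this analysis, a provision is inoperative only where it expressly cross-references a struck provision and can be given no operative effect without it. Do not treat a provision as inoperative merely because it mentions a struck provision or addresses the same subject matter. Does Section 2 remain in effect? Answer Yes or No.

Section 7 is struck. Section 9 mentions Section 7 but its own obligation stands independently of Section 7, so Section 9 is not affected. No other provision's operative terms depend on Section 7. Section 8 makes Section 1 an essential term, but Section 1 is unaffected, so the severability proviso in Section 8 preserves the remaining provisions. That leaves Section 1, Section 2, Section 3, Section 4, Section 5, Section 6, Section 8, and Section 9 in effect. Section 2 is among the surviving provisions, so the answer is yes.

Yes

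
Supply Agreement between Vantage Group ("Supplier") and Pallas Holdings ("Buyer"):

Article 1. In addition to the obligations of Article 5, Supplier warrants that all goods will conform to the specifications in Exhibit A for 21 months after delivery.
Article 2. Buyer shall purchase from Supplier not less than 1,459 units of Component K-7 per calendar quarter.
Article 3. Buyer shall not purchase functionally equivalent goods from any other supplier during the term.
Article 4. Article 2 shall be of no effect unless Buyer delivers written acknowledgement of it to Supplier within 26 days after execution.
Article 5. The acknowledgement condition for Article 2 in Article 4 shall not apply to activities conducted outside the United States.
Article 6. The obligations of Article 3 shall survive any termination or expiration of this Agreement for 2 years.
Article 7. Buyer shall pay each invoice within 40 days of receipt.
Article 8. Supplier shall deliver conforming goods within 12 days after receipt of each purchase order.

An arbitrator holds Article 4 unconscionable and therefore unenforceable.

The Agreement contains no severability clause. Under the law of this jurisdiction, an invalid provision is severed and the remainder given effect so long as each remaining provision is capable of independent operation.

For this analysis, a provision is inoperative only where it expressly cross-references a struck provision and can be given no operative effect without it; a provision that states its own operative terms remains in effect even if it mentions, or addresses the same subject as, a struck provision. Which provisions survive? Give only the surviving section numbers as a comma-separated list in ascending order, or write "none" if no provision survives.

Article 4 is struck. The whole of Article 5 is the carve-out from the acknowledgement condition for Article 2, defined by reference to Article 4, so Article 5 cannot stand once Article 4 is removed. Article 1 mentions Article 5 but its own obligation stands independently of Article 5, so Article 1 is not affected. Under the stated default rule, only provisions that cannot operate independently fall away; the rest are enforced. That leaves Article 1, Article 2, Article 3, Article 6, Article 7, and Article 8 in effect.

1, 2, 3, 6, 7, 8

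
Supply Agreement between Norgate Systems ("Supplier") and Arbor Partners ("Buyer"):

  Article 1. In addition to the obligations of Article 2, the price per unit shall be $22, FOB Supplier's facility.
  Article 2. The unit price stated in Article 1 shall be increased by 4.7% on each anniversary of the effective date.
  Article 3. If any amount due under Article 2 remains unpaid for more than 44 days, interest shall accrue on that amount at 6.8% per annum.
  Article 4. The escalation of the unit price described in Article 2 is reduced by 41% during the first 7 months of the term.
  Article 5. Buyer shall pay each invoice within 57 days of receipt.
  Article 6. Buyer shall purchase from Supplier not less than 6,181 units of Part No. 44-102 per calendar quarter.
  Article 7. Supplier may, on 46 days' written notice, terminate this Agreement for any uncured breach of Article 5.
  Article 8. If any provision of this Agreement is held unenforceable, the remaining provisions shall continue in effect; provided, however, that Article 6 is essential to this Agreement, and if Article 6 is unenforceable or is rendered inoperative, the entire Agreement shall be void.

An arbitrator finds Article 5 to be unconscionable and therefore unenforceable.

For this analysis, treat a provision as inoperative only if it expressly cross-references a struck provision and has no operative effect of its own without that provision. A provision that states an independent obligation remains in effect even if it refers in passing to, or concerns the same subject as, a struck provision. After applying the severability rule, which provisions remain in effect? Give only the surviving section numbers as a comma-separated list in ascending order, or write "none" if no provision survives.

Article 5 is struck. Article 7 merely fixes the termination right for breach of Article 5; with Article 5 gone it has nothing to operate on and falls away. Article 8 makes Article 6 an essential term, but Article 6 is unaffected, so the severability proviso in Article 8 preserves the remaining provisions. The provisions still in force are Article 1, Article 2, Article 3, Article 4, Article 6, and Article 8.

1, 2, 3, 4, 6, 8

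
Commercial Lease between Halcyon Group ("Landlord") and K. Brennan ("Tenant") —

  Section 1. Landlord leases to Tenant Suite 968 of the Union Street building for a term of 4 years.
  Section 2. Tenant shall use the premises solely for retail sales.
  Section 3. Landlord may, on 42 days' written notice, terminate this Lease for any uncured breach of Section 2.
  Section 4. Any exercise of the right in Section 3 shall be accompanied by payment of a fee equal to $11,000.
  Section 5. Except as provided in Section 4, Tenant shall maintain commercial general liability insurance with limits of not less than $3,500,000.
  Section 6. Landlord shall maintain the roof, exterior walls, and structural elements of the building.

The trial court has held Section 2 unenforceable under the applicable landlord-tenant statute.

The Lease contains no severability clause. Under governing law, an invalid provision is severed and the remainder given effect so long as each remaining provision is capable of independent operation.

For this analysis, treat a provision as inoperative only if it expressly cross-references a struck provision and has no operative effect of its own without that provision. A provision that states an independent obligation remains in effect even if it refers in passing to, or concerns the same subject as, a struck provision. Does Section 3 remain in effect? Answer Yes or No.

Section 2 is struck. The only function of Section 3 is the termination right for breach of Section 2, so it cannot stand once Section 2 is removed. Section 4 merely fixes the exercise fee for Section 3; with Section 3 gone it has nothing to operate on and falls away. Section 5 mentions Section 4 but its own obligation stands independently of Section 4, so Section 5 is not affected. Under the stated default rule, only provisions that cannot operate independently fall away; the rest are enforced. That leaves Section 1, Section 5, and Section 6 in effect. Section 3 is among the inoperative provisions, so the answer is no.

No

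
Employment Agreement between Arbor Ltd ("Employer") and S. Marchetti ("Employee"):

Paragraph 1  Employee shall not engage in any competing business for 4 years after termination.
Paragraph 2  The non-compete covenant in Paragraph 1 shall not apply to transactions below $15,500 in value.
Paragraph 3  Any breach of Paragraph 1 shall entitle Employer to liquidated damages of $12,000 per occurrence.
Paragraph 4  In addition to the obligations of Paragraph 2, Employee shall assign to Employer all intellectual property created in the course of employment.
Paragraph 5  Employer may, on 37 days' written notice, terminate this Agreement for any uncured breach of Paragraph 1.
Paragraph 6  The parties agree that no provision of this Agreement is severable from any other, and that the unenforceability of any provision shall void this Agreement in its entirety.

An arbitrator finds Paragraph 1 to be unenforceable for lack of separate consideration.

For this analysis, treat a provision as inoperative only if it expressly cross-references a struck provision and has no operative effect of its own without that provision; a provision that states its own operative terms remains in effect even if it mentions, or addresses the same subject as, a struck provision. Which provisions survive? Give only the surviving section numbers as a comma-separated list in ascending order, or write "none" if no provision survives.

none

Paragraph 1 is struck. Paragraph 2 operates only by reference to Paragraph 1, so it falls with Paragraph 1. Paragraph 3 does nothing except set the liquidated-damages amount by reference to Paragraph 1; with Paragraph 1 gone it has no independent effect and is inoperative. Paragraph 5 merely fixes the termination right for breach of Paragraph 1; with Paragraph 1 gone it has nothing to operate on and falls away. Paragraph 6 provides that the Agreement is not severable, so the invalidity of any one provision voids the entire Agreement. No provision of the Agreement survives.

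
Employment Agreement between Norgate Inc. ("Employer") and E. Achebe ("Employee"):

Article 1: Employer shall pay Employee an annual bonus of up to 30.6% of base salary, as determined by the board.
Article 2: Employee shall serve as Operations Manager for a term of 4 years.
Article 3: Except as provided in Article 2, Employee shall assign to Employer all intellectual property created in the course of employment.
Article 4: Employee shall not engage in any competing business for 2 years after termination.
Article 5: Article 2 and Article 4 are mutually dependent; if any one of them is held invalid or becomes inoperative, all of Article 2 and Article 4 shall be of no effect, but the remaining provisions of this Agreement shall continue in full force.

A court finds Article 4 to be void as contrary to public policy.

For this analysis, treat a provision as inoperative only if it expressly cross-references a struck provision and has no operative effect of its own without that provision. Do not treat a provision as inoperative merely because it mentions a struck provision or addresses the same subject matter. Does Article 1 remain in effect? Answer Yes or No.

Yes

Article 4 is struck. Article 3 mentions Article 2 but its own obligation stands independently of Article 2, so Article 3 is not affected. No other provision's operative terms depend on Article 4. Article 5 declares Article 2 and Article 4 mutually dependent; since one of them has fallen, all of them are of no effect. That brings down Article 2 as well. The remainder continues in force under Article 5. That leaves Article 1, Article 3, and Article 5 in effect. Article 1 is among the surviving provisions, so the answer is yes.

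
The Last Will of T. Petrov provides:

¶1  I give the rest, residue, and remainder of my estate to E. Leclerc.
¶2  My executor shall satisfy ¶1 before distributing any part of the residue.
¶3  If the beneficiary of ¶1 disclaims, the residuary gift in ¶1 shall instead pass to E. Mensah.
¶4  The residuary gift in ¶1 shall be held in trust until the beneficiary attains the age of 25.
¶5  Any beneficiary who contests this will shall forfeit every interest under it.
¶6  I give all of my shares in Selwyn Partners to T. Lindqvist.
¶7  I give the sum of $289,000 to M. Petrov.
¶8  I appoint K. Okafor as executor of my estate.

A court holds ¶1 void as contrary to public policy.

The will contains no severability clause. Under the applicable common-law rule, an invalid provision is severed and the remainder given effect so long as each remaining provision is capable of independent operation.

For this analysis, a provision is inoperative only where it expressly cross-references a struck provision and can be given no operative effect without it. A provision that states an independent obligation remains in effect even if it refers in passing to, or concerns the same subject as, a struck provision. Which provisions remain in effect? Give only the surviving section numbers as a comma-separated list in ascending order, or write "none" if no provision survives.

5, 6, 7, 8

¶1 is struck. ¶2 operates only by reference to ¶1, so it falls with ¶1. ¶3 has no operative effect of its own apart from ¶1 and is therefore inoperative. ¶4 operates only by reference to ¶1, so it falls with ¶1. With no severability clause, the stated default rule severs what cannot stand and enforces each remaining provision that can operate on its own. That leaves ¶5, ¶6, ¶7, and ¶8 in effect.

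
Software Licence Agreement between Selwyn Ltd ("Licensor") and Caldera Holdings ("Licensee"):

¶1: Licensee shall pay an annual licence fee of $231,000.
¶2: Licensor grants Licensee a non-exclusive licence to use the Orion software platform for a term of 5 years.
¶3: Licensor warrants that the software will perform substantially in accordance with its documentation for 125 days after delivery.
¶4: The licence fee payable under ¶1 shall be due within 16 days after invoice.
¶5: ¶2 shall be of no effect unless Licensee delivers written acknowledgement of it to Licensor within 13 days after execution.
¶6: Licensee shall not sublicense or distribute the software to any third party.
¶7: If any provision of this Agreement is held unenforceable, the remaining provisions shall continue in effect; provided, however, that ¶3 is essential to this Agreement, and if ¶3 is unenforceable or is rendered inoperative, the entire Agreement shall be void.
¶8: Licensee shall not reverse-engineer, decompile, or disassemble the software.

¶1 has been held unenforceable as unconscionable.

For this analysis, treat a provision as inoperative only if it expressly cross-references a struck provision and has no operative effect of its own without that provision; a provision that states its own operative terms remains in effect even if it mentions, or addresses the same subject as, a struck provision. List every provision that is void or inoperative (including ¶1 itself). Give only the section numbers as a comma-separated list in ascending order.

¶1 is struck. ¶4 does nothing except set the payment deadline for the licence fee by reference to ¶1; with ¶1 gone it has no independent effect and is inoperative. ¶7 makes ¶3 an essential term, but ¶3 is unaffected, so the severability proviso in ¶7 preserves the remaining provisions. The provisions still in force are ¶2, ¶3, ¶5, ¶6, ¶7, and ¶8.

1, 4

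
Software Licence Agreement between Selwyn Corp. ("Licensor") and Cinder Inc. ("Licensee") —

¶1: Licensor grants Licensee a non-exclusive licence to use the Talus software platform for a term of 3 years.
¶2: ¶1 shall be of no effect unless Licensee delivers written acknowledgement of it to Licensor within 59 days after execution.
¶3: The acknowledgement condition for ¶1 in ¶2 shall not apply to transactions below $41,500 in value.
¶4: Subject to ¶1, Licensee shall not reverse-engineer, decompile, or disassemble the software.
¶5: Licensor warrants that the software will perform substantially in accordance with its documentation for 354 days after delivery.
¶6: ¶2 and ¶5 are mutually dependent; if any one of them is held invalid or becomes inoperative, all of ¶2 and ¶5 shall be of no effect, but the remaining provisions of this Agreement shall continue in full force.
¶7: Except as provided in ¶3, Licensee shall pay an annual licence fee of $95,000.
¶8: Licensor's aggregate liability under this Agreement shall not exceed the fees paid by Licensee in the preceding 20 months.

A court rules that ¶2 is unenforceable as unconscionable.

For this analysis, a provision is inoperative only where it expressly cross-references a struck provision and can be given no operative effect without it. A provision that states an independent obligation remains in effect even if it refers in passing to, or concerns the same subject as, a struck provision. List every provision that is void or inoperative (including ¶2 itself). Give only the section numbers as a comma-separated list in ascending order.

¶2 is struck. The whole of ¶3 is the carve-out from the acknowledgement condition for ¶1, defined by reference to ¶2, so ¶3 cannot stand once ¶2 is removed. ¶7 mentions ¶3 but its own obligation stands independently of ¶3, so ¶7 is not affected. ¶6 declares ¶2 and ¶5 mutually dependent; since one of them has fallen, all of them are of no effect. That brings down ¶5 as well. The remainder continues in force under ¶6. That leaves ¶1, ¶4, ¶6, ¶7, and ¶8 in effect.

2, 3, 5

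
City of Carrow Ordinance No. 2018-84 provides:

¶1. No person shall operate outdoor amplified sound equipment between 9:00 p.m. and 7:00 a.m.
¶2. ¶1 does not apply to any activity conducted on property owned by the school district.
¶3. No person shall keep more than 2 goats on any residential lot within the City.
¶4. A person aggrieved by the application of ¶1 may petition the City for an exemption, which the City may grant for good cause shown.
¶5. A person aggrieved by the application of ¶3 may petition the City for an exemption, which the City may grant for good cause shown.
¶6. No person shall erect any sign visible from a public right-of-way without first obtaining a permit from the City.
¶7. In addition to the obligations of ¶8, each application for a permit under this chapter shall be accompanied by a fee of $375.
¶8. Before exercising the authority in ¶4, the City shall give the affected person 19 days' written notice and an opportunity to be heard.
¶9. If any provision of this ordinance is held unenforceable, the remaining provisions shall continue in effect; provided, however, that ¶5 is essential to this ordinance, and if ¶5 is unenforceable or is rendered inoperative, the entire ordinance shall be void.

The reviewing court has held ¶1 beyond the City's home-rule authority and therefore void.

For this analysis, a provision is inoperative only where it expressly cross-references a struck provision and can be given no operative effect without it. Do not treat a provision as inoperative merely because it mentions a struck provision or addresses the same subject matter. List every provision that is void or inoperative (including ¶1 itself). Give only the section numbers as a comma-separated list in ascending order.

¶1 is struck. ¶2 merely fixes the public-property exemption from ¶1; with ¶1 gone it has nothing to operate on and falls away. ¶4 operates only by reference to ¶1, so it falls with ¶1. ¶8 merely fixes the notice-and-hearing requirement for ¶4; with ¶4 gone it has nothing to operate on and falls away. Although ¶7 refers to ¶8, its operative terms do not depend on ¶8, so it remains in effect. ¶9 makes ¶5 an essential term, but ¶5 is unaffected, so the severability proviso in ¶9 preserves the remaining provisions. That leaves ¶3, ¶5, ¶6, ¶7, and ¶9 in effect.

1, 2, 4, 8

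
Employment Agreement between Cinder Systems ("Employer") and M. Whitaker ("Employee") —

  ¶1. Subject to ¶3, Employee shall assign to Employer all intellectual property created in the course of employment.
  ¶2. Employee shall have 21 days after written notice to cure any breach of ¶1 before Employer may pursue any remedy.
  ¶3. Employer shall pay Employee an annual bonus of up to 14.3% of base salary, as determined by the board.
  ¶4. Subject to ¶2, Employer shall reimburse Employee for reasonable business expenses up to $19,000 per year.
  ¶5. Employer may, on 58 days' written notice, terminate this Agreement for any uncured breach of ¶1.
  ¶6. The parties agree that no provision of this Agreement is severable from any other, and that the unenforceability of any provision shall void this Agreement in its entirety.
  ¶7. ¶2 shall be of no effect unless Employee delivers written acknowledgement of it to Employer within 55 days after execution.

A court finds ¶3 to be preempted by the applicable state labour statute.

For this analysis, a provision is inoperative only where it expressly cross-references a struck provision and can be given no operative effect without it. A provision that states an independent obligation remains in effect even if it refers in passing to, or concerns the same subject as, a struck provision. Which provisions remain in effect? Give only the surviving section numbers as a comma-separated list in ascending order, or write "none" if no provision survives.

¶3 is struck. No other provision's operative terms depend on ¶3. ¶6 provides that the Agreement is not severable, so the invalidity of any one provision voids the entire Agreement. No provision of the Agreement survives.

none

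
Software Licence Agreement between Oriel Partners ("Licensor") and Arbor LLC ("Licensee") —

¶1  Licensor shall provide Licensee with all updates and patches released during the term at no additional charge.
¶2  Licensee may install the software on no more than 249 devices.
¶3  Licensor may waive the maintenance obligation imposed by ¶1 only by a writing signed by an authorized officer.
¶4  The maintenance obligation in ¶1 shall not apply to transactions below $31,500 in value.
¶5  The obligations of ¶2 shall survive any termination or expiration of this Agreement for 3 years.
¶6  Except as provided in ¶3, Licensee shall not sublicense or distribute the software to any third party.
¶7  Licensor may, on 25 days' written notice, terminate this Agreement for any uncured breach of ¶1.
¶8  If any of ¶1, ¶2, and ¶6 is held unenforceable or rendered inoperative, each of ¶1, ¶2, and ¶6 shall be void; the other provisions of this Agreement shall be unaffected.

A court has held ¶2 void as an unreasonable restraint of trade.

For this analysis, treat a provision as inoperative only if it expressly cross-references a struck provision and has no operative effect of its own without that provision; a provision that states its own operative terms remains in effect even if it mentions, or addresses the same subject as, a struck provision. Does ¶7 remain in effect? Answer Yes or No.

No

¶2 is struck. ¶5 operates only by reference to ¶2, so it falls with ¶2. ¶8 declares ¶1, ¶2, and ¶6 mutually dependent; since one of them has fallen, all of them are of no effect. That brings down ¶1 and ¶6 as well. ¶3, ¶4, and ¶7 in turn depend solely on a provision now struck and likewise fall. The remainder continues in force under ¶8. Only ¶8 remains in effect. ¶7 is among the inoperative provisions, so the answer is no.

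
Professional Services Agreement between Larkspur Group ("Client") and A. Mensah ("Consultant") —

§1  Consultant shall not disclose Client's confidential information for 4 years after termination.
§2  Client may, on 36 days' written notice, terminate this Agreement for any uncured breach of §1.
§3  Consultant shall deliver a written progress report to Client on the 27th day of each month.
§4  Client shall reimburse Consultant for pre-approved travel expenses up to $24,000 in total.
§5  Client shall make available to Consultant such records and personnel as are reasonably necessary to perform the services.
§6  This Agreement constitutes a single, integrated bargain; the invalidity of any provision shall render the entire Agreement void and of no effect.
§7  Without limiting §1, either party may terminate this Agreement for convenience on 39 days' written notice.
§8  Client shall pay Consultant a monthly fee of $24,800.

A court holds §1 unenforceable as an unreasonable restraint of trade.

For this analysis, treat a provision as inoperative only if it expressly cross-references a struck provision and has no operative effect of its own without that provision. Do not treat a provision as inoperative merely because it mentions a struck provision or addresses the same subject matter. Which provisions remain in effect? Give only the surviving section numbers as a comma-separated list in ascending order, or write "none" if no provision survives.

none

§1 is struck. The only function of §2 is the termination right for breach of §1, so it cannot stand once §1 is removed. §6 provides that the Agreement is not severable, so the invalidity of any one provision voids the entire Agreement. No provision of the Agreement survives.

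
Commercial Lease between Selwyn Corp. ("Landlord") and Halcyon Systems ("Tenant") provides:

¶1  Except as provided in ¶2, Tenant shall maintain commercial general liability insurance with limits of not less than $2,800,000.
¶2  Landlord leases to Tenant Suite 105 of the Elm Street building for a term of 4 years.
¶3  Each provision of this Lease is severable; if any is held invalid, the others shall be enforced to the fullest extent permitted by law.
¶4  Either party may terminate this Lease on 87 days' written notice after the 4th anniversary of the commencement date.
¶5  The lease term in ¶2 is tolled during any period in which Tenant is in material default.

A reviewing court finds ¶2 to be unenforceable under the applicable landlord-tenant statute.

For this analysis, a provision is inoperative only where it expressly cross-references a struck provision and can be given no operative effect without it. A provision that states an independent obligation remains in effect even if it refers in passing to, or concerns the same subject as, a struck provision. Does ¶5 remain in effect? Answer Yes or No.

¶2 is struck. ¶5 operates only by reference to ¶2, so it falls with ¶2. ¶1 mentions ¶2 but its own obligation stands independently of ¶2, so ¶1 is not affected. ¶3 is a severability clause and preserves every provision that can still be given independent effect. ¶1, ¶3, and ¶4 remain in effect. ¶5 is among the inoperative provisions, so the answer is no.

No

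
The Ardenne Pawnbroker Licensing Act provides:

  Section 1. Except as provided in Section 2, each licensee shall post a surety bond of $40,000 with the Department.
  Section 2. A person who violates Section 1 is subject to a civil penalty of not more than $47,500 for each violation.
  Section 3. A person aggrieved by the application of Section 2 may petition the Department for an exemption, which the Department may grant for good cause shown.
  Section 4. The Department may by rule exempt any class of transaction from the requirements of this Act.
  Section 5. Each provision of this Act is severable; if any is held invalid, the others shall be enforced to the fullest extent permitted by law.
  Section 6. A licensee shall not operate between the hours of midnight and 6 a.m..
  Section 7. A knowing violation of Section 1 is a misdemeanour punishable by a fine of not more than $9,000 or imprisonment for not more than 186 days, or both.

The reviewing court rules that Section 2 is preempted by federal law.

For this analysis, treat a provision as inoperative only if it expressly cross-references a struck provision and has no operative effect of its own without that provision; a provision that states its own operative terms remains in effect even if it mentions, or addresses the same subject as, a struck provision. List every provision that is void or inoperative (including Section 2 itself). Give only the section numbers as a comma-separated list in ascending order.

Section 2 is struck. Section 3 merely fixes the exemption procedure for Section 2; with Section 2 gone it has nothing to operate on and falls away. Section 1 mentions Section 2 but its own obligation stands independently of Section 2, so Section 1 is not affected. Section 5 is a severability clause and preserves every provision that can still be given independent effect. The provisions still in force are Section 1, Section 4, Section 5, Section 6, and Section 7.

2, 3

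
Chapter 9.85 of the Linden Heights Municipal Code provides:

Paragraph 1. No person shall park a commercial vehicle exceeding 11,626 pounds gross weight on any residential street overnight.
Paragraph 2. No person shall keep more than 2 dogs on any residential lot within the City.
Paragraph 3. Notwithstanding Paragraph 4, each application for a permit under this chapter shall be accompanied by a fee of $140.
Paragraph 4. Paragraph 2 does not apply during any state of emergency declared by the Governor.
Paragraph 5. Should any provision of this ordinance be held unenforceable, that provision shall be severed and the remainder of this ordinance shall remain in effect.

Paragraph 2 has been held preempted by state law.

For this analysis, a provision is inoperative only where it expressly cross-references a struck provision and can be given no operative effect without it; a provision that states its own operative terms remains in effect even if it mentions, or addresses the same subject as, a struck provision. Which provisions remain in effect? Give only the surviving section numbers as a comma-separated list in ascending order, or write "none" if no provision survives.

1, 3, 5

Paragraph 2 is struck. Paragraph 4 has no operative effect of its own apart from Paragraph 2 and is therefore inoperative. Paragraph 3 mentions Paragraph 4 but its own obligation stands independently of Paragraph 4, so Paragraph 3 is not affected. Under the severability clause in Paragraph 5, the remaining provisions continue in force. The provisions still in force are Paragraph 1, Paragraph 3, and Paragraph 5.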